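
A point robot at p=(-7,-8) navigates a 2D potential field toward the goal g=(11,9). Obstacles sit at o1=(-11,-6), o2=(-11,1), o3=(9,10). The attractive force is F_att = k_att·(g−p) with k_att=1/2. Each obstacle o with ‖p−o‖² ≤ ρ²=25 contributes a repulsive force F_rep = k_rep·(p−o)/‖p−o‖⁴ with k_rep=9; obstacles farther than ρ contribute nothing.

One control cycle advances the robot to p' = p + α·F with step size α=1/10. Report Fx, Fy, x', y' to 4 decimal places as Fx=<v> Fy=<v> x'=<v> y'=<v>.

Fx=9.0900 Fy=8.4550 x'=-6.0910 y'=-7.1545

F_att = 1/2·(g−p) = 1/2·(18,17) = (9.0000,8.5000)
o1: d²=20 ≤ ρ²=25; F_rep = 9·(4,-2)/20² = (0.0900,-0.0450)
o2: d²=97 > ρ²=25 → inactive
o3: d²=580 > ρ²=25 → inactive
F = F_att + ΣF_rep = (9.0900,8.4550)
p' = p + 1/10·F = (-6.0910,-7.1545)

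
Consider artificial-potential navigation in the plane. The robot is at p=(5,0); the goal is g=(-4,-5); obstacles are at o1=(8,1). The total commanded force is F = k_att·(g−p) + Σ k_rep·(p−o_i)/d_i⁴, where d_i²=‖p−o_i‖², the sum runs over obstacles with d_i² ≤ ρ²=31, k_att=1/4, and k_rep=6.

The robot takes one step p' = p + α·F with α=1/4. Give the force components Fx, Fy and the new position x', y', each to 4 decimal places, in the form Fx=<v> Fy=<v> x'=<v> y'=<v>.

F_att = 1/4·(g−p) = 1/4·(-9,-5) = (-2.2500,-1.2500)
o1: d²=10 ≤ ρ²=31; F_rep = 6·(-3,-1)/10² = (-0.1800,-0.0600)
F = F_att + ΣF_rep = (-2.4300,-1.3100)
p' = p + 1/4·F = (4.3925,-0.3275)

Fx=-2.4300 Fy=-1.3100 x'=4.3925 y'=-0.3275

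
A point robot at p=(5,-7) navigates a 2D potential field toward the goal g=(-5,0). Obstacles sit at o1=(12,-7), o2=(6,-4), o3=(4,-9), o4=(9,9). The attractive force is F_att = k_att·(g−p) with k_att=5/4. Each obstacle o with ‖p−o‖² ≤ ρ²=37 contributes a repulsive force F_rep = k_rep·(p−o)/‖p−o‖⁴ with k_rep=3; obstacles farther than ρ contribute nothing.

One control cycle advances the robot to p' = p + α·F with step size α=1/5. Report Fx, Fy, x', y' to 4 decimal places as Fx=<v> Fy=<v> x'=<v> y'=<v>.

Fx=-12.4100 Fy=8.9000 x'=2.5180 y'=-5.2200

F_att = 5/4·(g−p) = 5/4·(-10,7) = (-12.5000,8.7500)
o1: d²=49 > ρ²=37 → inactive
o2: d²=10 ≤ ρ²=37; F_rep = 3·(-1,-3)/10² = (-0.0300,-0.0900)
o3: d²=5 ≤ ρ²=37; F_rep = 3·(1,2)/5² = (0.1200,0.2400)
o4: d²=272 > ρ²=37 → inactive
F = F_att + ΣF_rep = (-12.4100,8.9000)
p' = p + 1/5·F = (2.5180,-5.2200)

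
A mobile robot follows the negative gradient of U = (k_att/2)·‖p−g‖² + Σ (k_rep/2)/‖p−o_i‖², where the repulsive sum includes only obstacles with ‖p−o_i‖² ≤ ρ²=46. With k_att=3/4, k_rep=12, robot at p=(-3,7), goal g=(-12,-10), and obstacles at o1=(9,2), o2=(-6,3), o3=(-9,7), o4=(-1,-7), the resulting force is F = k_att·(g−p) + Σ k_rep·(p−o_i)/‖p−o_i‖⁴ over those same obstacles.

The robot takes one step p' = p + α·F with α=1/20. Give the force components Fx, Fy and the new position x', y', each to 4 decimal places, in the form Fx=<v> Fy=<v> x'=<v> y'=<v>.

F_att = 3/4·(g−p) = 3/4·(-9,-17) = (-6.7500,-12.7500)
o1: d²=169 > ρ²=46 → inactive
o2: d²=25 ≤ ρ²=46; F_rep = 12·(3,4)/25² = (0.0576,0.0768)
o3: d²=36 ≤ ρ²=46; F_rep = 12·(6,0)/36² = (0.0556,0.0000)
o4: d²=200 > ρ²=46 → inactive
F = F_att + ΣF_rep = (-6.6368,-12.6732)
p' = p + 1/20·F = (-3.3318,6.3663)

Fx=-6.6368 Fy=-12.6732 x'=-3.3318 y'=6.3663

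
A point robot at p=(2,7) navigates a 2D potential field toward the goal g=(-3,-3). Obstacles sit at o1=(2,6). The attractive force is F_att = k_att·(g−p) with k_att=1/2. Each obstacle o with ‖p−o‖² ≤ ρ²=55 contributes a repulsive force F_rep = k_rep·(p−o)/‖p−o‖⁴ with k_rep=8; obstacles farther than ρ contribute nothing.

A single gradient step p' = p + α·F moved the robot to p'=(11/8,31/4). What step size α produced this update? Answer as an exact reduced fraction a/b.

α = 1/4

F_att = 1/2·(g−p) = 1/2·(-5,-10) = (-2.5000,-5.0000)
o1: d²=1 ≤ ρ²=55; F_rep = 8·(0,1)/1² = (0.0000,8.0000)
F = F_att + ΣF_rep = (-2.5000,3.0000)
Δp = p'−p = (-0.6250,0.7500); α = Δx/Fx = (-5/8) / (-5/2) = 1/4
check: Δy/Fy = (3/4) / (3) = 1/4 ✓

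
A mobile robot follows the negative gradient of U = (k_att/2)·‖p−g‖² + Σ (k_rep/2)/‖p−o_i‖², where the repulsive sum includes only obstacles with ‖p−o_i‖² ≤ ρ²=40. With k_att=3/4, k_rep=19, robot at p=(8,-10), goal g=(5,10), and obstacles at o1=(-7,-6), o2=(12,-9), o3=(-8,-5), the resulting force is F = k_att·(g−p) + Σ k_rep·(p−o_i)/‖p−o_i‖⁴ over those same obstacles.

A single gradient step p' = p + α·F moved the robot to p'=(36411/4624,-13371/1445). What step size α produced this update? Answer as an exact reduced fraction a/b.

α = 1/20

F_att = 3/4·(g−p) = 3/4·(-3,20) = (-2.2500,15.0000)
o1: d²=241 > ρ²=40 → inactive
o2: d²=17 ≤ ρ²=40; F_rep = 19·(-4,-1)/17² = (-0.2630,-0.0657)
o3: d²=281 > ρ²=40 → inactive
F = F_att + ΣF_rep = (-2.5130,14.9343)
Δp = p'−p = (-0.1256,0.7467); α = Δx/Fx = (-581/4624) / (-2905/1156) = 1/20
check: Δy/Fy = (1079/1445) / (4316/289) = 1/20 ✓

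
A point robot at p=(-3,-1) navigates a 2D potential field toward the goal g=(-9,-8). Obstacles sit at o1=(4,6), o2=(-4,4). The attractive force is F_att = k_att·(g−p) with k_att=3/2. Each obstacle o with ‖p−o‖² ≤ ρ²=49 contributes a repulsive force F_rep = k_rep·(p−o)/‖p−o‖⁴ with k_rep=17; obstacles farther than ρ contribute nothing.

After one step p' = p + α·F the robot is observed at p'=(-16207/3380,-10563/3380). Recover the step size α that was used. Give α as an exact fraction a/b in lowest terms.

α = 1/5

F_att = 3/2·(g−p) = 3/2·(-6,-7) = (-9.0000,-10.5000)
o1: d²=98 > ρ²=49 → inactive
o2: d²=26 ≤ ρ²=49; F_rep = 17·(1,-5)/26² = (0.0251,-0.1257)
F = F_att + ΣF_rep = (-8.9749,-10.6257)
Δp = p'−p = (-1.7950,-2.1251); α = Δx/Fx = (-6067/3380) / (-6067/676) = 1/5
check: Δy/Fy = (-7183/3380) / (-7183/676) = 1/5 ✓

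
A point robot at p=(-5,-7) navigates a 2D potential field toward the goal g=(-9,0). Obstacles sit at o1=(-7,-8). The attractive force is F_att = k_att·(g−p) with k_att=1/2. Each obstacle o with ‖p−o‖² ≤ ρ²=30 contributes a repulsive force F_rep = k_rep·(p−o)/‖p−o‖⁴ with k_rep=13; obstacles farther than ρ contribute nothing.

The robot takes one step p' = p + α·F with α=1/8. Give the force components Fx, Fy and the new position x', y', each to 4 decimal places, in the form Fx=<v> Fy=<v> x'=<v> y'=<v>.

Fx=-0.9600 Fy=4.0200 x'=-5.1200 y'=-6.4975

F_att = 1/2·(g−p) = 1/2·(-4,7) = (-2.0000,3.5000)
o1: d²=5 ≤ ρ²=30; F_rep = 13·(2,1)/5² = (1.0400,0.5200)
F = F_att + ΣF_rep = (-0.9600,4.0200)
p' = p + 1/8·F = (-5.1200,-6.4975)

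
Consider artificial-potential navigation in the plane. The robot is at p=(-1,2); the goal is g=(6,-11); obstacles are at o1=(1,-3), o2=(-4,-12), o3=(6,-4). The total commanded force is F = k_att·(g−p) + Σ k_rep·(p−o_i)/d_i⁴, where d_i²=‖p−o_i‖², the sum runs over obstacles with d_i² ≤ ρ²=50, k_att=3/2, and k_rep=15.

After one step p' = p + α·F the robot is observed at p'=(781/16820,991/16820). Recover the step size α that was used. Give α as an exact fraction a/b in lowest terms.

F_att = 3/2·(g−p) = 3/2·(7,-13) = (10.5000,-19.5000)
o1: d²=29 ≤ ρ²=50; F_rep = 15·(-2,5)/29² = (-0.0357,0.0892)
o2: d²=205 > ρ²=50 → inactive
o3: d²=85 > ρ²=50 → inactive
F = F_att + ΣF_rep = (10.4643,-19.4108)
Δp = p'−p = (1.0464,-1.9411); α = Δx/Fx = (17601/16820) / (17601/1682) = 1/10
check: Δy/Fy = (-32649/16820) / (-32649/1682) = 1/10 ✓

α = 1/10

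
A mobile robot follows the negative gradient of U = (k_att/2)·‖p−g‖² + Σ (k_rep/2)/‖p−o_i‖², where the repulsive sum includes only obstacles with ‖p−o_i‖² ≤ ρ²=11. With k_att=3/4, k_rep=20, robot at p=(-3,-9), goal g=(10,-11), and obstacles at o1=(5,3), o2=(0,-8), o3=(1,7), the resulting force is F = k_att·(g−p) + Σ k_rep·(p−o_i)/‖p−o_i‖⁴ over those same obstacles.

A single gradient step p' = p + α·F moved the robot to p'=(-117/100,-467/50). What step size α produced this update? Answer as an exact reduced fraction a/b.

α = 1/5

F_att = 3/4·(g−p) = 3/4·(13,-2) = (9.7500,-1.5000)
o1: d²=208 > ρ²=11 → inactive
o2: d²=10 ≤ ρ²=11; F_rep = 20·(-3,-1)/10² = (-0.6000,-0.2000)
o3: d²=272 > ρ²=11 → inactive
F = F_att + ΣF_rep = (9.1500,-1.7000)
Δp = p'−p = (1.8300,-0.3400); α = Δx/Fx = (183/100) / (183/20) = 1/5
check: Δy/Fy = (-17/50) / (-17/10) = 1/5 ✓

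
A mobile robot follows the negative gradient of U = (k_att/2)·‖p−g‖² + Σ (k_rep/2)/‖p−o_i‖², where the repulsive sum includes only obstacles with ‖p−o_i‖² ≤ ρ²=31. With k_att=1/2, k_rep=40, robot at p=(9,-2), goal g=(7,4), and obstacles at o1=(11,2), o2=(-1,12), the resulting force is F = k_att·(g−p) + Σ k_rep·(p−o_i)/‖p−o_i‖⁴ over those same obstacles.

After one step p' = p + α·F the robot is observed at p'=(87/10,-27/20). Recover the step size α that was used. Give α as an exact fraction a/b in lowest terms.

α = 1/4

F_att = 1/2·(g−p) = 1/2·(-2,6) = (-1.0000,3.0000)
o1: d²=20 ≤ ρ²=31; F_rep = 40·(-2,-4)/20² = (-0.2000,-0.4000)
o2: d²=296 > ρ²=31 → inactive
F = F_att + ΣF_rep = (-1.2000,2.6000)
Δp = p'−p = (-0.3000,0.6500); α = Δx/Fx = (-3/10) / (-6/5) = 1/4
check: Δy/Fy = (13/20) / (13/5) = 1/4 ✓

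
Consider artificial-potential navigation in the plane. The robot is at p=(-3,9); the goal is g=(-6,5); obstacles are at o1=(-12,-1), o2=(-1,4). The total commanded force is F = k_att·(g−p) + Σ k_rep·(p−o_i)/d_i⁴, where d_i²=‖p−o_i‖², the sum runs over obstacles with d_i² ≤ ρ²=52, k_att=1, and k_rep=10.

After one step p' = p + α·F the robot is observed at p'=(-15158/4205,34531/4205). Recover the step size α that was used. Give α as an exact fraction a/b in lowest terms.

F_att = 1·(g−p) = 1·(-3,-4) = (-3.0000,-4.0000)
o1: d²=181 > ρ²=52 → inactive
o2: d²=29 ≤ ρ²=52; F_rep = 10·(-2,5)/29² = (-0.0238,0.0595)
F = F_att + ΣF_rep = (-3.0238,-3.9405)
Δp = p'−p = (-0.6048,-0.7881); α = Δx/Fx = (-2543/4205) / (-2543/841) = 1/5
check: Δy/Fy = (-3314/4205) / (-3314/841) = 1/5 ✓

α = 1/5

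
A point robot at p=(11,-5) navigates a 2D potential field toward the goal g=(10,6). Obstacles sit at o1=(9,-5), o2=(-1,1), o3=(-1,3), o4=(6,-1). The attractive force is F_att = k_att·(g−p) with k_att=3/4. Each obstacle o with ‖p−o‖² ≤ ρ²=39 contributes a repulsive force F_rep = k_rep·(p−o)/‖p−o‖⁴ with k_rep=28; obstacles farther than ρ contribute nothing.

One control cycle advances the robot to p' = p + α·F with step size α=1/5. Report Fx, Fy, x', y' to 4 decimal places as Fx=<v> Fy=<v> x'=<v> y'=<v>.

Fx=2.7500 Fy=8.2500 x'=11.5500 y'=-3.3500

F_att = 3/4·(g−p) = 3/4·(-1,11) = (-0.7500,8.2500)
o1: d²=4 ≤ ρ²=39; F_rep = 28·(2,0)/4² = (3.5000,0.0000)
o2: d²=180 > ρ²=39 → inactive
o3: d²=208 > ρ²=39 → inactive
o4: d²=41 > ρ²=39 → inactive
F = F_att + ΣF_rep = (2.7500,8.2500)
p' = p + 1/5·F = (11.5500,-3.3500)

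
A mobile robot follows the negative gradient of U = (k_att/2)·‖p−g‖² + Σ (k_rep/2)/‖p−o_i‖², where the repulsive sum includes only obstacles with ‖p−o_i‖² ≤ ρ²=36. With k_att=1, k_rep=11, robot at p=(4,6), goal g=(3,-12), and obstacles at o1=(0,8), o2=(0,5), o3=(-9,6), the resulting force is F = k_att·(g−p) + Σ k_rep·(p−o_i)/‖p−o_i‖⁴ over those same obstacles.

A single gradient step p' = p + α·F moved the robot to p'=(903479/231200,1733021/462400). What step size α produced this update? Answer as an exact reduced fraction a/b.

α = 1/8

F_att = 1·(g−p) = 1·(-1,-18) = (-1.0000,-18.0000)
o1: d²=20 ≤ ρ²=36; F_rep = 11·(4,-2)/20² = (0.1100,-0.0550)
o2: d²=17 ≤ ρ²=36; F_rep = 11·(4,1)/17² = (0.1522,0.0381)
o3: d²=169 > ρ²=36 → inactive
F = F_att + ΣF_rep = (-0.7378,-18.0169)
Δp = p'−p = (-0.0922,-2.2521); α = Δx/Fx = (-21321/231200) / (-21321/28900) = 1/8
check: Δy/Fy = (-1041379/462400) / (-1041379/57800) = 1/8 ✓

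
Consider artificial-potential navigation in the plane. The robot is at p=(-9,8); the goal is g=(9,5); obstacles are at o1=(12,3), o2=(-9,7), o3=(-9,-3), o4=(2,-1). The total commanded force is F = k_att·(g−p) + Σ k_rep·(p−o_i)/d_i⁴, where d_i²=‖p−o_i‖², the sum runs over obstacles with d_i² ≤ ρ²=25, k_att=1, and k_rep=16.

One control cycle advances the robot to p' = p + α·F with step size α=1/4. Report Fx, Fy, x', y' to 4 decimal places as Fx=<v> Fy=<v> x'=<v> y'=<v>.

F_att = 1·(g−p) = 1·(18,-3) = (18.0000,-3.0000)
o1: d²=466 > ρ²=25 → inactive
o2: d²=1 ≤ ρ²=25; F_rep = 16·(0,1)/1² = (0.0000,16.0000)
o3: d²=121 > ρ²=25 → inactive
o4: d²=202 > ρ²=25 → inactive
F = F_att + ΣF_rep = (18.0000,13.0000)
p' = p + 1/4·F = (-4.5000,11.2500)

Fx=18.0000 Fy=13.0000 x'=-4.5000 y'=11.2500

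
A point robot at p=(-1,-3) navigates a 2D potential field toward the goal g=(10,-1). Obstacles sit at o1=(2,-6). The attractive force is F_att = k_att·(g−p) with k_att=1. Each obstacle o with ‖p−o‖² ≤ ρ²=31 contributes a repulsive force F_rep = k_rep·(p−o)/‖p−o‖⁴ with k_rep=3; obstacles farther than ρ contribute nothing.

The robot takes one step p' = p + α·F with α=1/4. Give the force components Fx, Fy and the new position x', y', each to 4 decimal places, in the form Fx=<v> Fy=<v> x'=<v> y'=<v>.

F_att = 1·(g−p) = 1·(11,2) = (11.0000,2.0000)
o1: d²=18 ≤ ρ²=31; F_rep = 3·(-3,3)/18² = (-0.0278,0.0278)
F = F_att + ΣF_rep = (10.9722,2.0278)
p' = p + 1/4·F = (1.7431,-2.4931)

Fx=10.9722 Fy=2.0278 x'=1.7431 y'=-2.4931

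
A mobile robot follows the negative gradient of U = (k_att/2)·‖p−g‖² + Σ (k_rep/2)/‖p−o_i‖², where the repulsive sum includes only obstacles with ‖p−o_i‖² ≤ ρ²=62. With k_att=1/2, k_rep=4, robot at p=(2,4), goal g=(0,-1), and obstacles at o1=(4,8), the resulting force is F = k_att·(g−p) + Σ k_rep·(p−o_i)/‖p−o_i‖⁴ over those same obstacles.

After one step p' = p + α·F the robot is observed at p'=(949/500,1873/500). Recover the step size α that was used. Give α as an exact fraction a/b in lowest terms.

α = 1/10

F_att = 1/2·(g−p) = 1/2·(-2,-5) = (-1.0000,-2.5000)
o1: d²=20 ≤ ρ²=62; F_rep = 4·(-2,-4)/20² = (-0.0200,-0.0400)
F = F_att + ΣF_rep = (-1.0200,-2.5400)
Δp = p'−p = (-0.1020,-0.2540); α = Δx/Fx = (-51/500) / (-51/50) = 1/10
check: Δy/Fy = (-127/500) / (-127/50) = 1/10 ✓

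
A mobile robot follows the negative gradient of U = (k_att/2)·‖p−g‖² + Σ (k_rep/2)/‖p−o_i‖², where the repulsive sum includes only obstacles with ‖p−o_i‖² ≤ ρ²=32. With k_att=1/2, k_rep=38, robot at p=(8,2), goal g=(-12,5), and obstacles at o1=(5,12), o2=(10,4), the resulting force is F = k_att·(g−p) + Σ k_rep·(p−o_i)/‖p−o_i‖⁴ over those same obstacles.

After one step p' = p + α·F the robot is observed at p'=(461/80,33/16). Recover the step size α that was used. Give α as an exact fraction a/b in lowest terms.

α = 1/5

F_att = 1/2·(g−p) = 1/2·(-20,3) = (-10.0000,1.5000)
o1: d²=109 > ρ²=32 → inactive
o2: d²=8 ≤ ρ²=32; F_rep = 38·(-2,-2)/8² = (-1.1875,-1.1875)
F = F_att + ΣF_rep = (-11.1875,0.3125)
Δp = p'−p = (-2.2375,0.0625); α = Δx/Fx = (-179/80) / (-179/16) = 1/5
check: Δy/Fy = (1/16) / (5/16) = 1/5 ✓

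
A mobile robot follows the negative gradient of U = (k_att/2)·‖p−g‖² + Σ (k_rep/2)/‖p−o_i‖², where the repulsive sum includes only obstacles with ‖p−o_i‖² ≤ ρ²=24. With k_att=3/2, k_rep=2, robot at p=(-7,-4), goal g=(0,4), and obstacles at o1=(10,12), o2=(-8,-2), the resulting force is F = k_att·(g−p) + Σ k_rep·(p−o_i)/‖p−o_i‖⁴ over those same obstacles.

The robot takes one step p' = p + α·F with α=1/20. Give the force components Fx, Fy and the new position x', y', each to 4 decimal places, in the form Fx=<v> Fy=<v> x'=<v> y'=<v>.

Fx=10.5800 Fy=11.8400 x'=-6.4710 y'=-3.4080

F_att = 3/2·(g−p) = 3/2·(7,8) = (10.5000,12.0000)
o1: d²=545 > ρ²=24 → inactive
o2: d²=5 ≤ ρ²=24; F_rep = 2·(1,-2)/5² = (0.0800,-0.1600)
F = F_att + ΣF_rep = (10.5800,11.8400)
p' = p + 1/20·F = (-6.4710,-3.4080)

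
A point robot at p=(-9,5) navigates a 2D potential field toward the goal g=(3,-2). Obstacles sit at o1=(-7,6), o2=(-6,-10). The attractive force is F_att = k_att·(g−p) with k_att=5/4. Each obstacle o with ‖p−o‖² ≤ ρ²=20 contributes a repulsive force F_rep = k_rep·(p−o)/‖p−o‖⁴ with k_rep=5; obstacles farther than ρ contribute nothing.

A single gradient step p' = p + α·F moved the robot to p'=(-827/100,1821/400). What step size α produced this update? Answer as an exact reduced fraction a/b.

α = 1/20

F_att = 5/4·(g−p) = 5/4·(12,-7) = (15.0000,-8.7500)
o1: d²=5 ≤ ρ²=20; F_rep = 5·(-2,-1)/5² = (-0.4000,-0.2000)
o2: d²=234 > ρ²=20 → inactive
F = F_att + ΣF_rep = (14.6000,-8.9500)
Δp = p'−p = (0.7300,-0.4475); α = Δx/Fx = (73/100) / (73/5) = 1/20
check: Δy/Fy = (-179/400) / (-179/20) = 1/20 ✓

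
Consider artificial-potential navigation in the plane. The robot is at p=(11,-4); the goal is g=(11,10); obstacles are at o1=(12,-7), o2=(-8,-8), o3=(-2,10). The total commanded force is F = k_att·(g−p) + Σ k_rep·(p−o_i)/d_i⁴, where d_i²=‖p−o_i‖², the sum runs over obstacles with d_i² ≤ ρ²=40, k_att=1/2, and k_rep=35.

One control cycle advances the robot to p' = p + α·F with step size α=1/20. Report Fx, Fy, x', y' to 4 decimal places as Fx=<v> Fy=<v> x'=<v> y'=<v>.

Fx=-0.3500 Fy=8.0500 x'=10.9825 y'=-3.5975

F_att = 1/2·(g−p) = 1/2·(0,14) = (0.0000,7.0000)
o1: d²=10 ≤ ρ²=40; F_rep = 35·(-1,3)/10² = (-0.3500,1.0500)
o2: d²=377 > ρ²=40 → inactive
o3: d²=365 > ρ²=40 → inactive
F = F_att + ΣF_rep = (-0.3500,8.0500)
p' = p + 1/20·F = (10.9825,-3.5975)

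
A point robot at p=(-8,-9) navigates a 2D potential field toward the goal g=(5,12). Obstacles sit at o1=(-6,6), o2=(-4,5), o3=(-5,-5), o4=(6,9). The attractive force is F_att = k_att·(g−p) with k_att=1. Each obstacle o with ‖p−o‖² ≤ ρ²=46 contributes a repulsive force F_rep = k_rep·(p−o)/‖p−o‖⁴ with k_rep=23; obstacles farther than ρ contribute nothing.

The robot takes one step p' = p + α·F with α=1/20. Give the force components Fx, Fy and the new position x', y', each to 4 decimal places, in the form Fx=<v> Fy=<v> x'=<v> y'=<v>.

Fx=12.8896 Fy=20.8528 x'=-7.3555 y'=-7.9574

F_att = 1·(g−p) = 1·(13,21) = (13.0000,21.0000)
o1: d²=229 > ρ²=46 → inactive
o2: d²=212 > ρ²=46 → inactive
o3: d²=25 ≤ ρ²=46; F_rep = 23·(-3,-4)/25² = (-0.1104,-0.1472)
o4: d²=520 > ρ²=46 → inactive
F = F_att + ΣF_rep = (12.8896,20.8528)
p' = p + 1/20·F = (-7.3555,-7.9574)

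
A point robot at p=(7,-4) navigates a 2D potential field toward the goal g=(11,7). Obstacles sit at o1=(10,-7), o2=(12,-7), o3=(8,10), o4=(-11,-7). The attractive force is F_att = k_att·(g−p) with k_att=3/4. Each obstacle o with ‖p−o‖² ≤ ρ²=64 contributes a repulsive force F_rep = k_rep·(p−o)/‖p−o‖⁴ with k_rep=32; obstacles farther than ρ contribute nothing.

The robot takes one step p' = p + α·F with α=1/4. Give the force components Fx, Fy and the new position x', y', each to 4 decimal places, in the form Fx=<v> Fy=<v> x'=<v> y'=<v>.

Fx=2.5653 Fy=8.6293 x'=7.6413 y'=-1.8427

F_att = 3/4·(g−p) = 3/4·(4,11) = (3.0000,8.2500)
o1: d²=18 ≤ ρ²=64; F_rep = 32·(-3,3)/18² = (-0.2963,0.2963)
o2: d²=34 ≤ ρ²=64; F_rep = 32·(-5,3)/34² = (-0.1384,0.0830)
o3: d²=197 > ρ²=64 → inactive
o4: d²=333 > ρ²=64 → inactive
F = F_att + ΣF_rep = (2.5653,8.6293)
p' = p + 1/4·F = (7.6413,-1.8427)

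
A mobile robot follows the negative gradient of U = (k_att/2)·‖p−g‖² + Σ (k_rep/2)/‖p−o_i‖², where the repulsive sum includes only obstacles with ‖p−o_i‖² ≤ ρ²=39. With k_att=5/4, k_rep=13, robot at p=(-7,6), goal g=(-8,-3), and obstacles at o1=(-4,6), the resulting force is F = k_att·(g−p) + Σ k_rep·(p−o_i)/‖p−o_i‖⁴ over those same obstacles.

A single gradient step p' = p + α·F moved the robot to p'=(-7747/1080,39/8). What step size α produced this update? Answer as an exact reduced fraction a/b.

F_att = 5/4·(g−p) = 5/4·(-1,-9) = (-1.2500,-11.2500)
o1: d²=9 ≤ ρ²=39; F_rep = 13·(-3,0)/9² = (-0.4815,0.0000)
F = F_att + ΣF_rep = (-1.7315,-11.2500)
Δp = p'−p = (-0.1731,-1.1250); α = Δx/Fx = (-187/1080) / (-187/108) = 1/10
check: Δy/Fy = (-9/8) / (-45/4) = 1/10 ✓

α = 1/10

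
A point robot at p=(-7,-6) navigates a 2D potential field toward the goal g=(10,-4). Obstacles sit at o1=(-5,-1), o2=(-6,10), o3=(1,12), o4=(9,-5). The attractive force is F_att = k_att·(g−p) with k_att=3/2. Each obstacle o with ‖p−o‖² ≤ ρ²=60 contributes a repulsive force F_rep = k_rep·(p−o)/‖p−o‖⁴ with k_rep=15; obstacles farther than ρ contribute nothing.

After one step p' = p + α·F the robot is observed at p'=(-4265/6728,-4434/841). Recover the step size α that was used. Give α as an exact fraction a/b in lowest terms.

α = 1/4

F_att = 3/2·(g−p) = 3/2·(17,2) = (25.5000,3.0000)
o1: d²=29 ≤ ρ²=60; F_rep = 15·(-2,-5)/29² = (-0.0357,-0.0892)
o2: d²=257 > ρ²=60 → inactive
o3: d²=388 > ρ²=60 → inactive
o4: d²=257 > ρ²=60 → inactive
F = F_att + ΣF_rep = (25.4643,2.9108)
Δp = p'−p = (6.3661,0.7277); α = Δx/Fx = (42831/6728) / (42831/1682) = 1/4
check: Δy/Fy = (612/841) / (2448/841) = 1/4 ✓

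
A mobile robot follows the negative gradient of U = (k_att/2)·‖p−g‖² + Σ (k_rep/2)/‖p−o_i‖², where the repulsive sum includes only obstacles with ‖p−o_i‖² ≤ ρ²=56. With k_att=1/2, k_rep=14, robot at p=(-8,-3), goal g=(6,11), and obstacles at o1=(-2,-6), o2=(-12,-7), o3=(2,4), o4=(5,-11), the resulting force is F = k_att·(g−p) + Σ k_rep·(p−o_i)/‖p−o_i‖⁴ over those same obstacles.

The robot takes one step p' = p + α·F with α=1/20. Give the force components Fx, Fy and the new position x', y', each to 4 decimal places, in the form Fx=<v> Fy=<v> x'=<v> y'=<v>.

Fx=7.0132 Fy=7.0754 x'=-7.6493 y'=-2.6462

F_att = 1/2·(g−p) = 1/2·(14,14) = (7.0000,7.0000)
o1: d²=45 ≤ ρ²=56; F_rep = 14·(-6,3)/45² = (-0.0415,0.0207)
o2: d²=32 ≤ ρ²=56; F_rep = 14·(4,4)/32² = (0.0547,0.0547)
o3: d²=149 > ρ²=56 → inactive
o4: d²=233 > ρ²=56 → inactive
F = F_att + ΣF_rep = (7.0132,7.0754)
p' = p + 1/20·F = (-7.6493,-2.6462)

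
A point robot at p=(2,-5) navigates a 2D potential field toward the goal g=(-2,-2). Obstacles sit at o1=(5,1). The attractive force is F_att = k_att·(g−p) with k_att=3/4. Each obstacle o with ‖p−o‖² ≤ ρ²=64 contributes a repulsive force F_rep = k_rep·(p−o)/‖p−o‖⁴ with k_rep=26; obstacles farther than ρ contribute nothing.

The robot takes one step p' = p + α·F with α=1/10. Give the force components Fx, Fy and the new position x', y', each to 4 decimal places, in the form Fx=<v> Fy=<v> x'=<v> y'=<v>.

Fx=-3.0385 Fy=2.1730 x'=1.6961 y'=-4.7827

F_att = 3/4·(g−p) = 3/4·(-4,3) = (-3.0000,2.2500)
o1: d²=45 ≤ ρ²=64; F_rep = 26·(-3,-6)/45² = (-0.0385,-0.0770)
F = F_att + ΣF_rep = (-3.0385,2.1730)
p' = p + 1/10·F = (1.6961,-4.7827)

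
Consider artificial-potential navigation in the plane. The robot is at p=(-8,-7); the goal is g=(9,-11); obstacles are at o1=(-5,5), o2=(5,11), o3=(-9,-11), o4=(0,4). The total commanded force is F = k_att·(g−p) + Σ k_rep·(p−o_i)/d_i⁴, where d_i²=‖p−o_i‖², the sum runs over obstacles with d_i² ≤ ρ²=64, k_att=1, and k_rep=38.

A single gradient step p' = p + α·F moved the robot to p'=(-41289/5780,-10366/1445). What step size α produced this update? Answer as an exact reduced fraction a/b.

F_att = 1·(g−p) = 1·(17,-4) = (17.0000,-4.0000)
o1: d²=153 > ρ²=64 → inactive
o2: d²=493 > ρ²=64 → inactive
o3: d²=17 ≤ ρ²=64; F_rep = 38·(1,4)/17² = (0.1315,0.5260)
o4: d²=185 > ρ²=64 → inactive
F = F_att + ΣF_rep = (17.1315,-3.4740)
Δp = p'−p = (0.8566,-0.1737); α = Δx/Fx = (4951/5780) / (4951/289) = 1/20
check: Δy/Fy = (-251/1445) / (-1004/289) = 1/20 ✓

α = 1/20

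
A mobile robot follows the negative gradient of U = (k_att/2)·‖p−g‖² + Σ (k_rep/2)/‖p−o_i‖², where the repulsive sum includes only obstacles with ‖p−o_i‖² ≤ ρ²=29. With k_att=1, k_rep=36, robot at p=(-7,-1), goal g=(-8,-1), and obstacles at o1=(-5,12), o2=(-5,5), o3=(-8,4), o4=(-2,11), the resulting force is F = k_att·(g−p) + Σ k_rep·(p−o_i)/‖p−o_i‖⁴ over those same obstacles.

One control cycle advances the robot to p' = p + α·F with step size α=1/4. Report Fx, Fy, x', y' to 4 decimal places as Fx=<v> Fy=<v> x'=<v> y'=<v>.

Fx=-0.9467 Fy=-0.2663 x'=-7.2367 y'=-1.0666

F_att = 1·(g−p) = 1·(-1,0) = (-1.0000,0.0000)
o1: d²=173 > ρ²=29 → inactive
o2: d²=40 > ρ²=29 → inactive
o3: d²=26 ≤ ρ²=29; F_rep = 36·(1,-5)/26² = (0.0533,-0.2663)
o4: d²=169 > ρ²=29 → inactive
F = F_att + ΣF_rep = (-0.9467,-0.2663)
p' = p + 1/4·F = (-7.2367,-1.0666)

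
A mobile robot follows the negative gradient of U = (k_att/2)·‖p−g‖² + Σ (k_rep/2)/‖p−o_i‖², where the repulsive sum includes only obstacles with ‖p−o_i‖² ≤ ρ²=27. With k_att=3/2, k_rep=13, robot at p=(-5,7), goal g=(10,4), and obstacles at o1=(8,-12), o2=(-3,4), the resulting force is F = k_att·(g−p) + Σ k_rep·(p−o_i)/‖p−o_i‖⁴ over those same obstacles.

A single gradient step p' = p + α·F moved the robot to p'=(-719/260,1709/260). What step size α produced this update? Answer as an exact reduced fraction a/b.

α = 1/10

F_att = 3/2·(g−p) = 3/2·(15,-3) = (22.5000,-4.5000)
o1: d²=530 > ρ²=27 → inactive
o2: d²=13 ≤ ρ²=27; F_rep = 13·(-2,3)/13² = (-0.1538,0.2308)
F = F_att + ΣF_rep = (22.3462,-4.2692)
Δp = p'−p = (2.2346,-0.4269); α = Δx/Fx = (581/260) / (581/26) = 1/10
check: Δy/Fy = (-111/260) / (-111/26) = 1/10 ✓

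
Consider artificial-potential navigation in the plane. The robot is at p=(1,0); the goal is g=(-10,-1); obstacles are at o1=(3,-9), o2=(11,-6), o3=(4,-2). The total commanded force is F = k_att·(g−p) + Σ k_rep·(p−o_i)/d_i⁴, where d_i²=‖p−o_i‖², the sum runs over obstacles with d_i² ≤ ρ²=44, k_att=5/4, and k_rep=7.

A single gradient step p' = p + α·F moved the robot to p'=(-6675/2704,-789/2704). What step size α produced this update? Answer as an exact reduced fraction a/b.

F_att = 5/4·(g−p) = 5/4·(-11,-1) = (-13.7500,-1.2500)
o1: d²=85 > ρ²=44 → inactive
o2: d²=136 > ρ²=44 → inactive
o3: d²=13 ≤ ρ²=44; F_rep = 7·(-3,2)/13² = (-0.1243,0.0828)
F = F_att + ΣF_rep = (-13.8743,-1.1672)
Δp = p'−p = (-3.4686,-0.2918); α = Δx/Fx = (-9379/2704) / (-9379/676) = 1/4
check: Δy/Fy = (-789/2704) / (-789/676) = 1/4 ✓

α = 1/4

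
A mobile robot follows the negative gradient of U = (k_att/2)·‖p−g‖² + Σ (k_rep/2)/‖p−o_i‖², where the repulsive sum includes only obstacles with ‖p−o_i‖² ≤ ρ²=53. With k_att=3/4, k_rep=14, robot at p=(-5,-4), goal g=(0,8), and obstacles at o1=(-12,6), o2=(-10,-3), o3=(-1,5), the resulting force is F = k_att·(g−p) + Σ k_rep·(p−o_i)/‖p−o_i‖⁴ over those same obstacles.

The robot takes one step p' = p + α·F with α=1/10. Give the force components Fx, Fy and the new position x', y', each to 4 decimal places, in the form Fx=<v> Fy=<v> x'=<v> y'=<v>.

F_att = 3/4·(g−p) = 3/4·(5,12) = (3.7500,9.0000)
o1: d²=149 > ρ²=53 → inactive
o2: d²=26 ≤ ρ²=53; F_rep = 14·(5,-1)/26² = (0.1036,-0.0207)
o3: d²=97 > ρ²=53 → inactive
F = F_att + ΣF_rep = (3.8536,8.9793)
p' = p + 1/10·F = (-4.6146,-3.1021)

Fx=3.8536 Fy=8.9793 x'=-4.6146 y'=-3.1021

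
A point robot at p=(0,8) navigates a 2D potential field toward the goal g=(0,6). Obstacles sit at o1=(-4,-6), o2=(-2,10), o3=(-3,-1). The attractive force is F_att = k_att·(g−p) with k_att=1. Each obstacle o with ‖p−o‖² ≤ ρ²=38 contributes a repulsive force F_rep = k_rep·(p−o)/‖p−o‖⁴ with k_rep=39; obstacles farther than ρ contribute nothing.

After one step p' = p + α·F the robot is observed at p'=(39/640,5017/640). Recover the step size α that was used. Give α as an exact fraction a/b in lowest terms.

F_att = 1·(g−p) = 1·(0,-2) = (0.0000,-2.0000)
o1: d²=212 > ρ²=38 → inactive
o2: d²=8 ≤ ρ²=38; F_rep = 39·(2,-2)/8² = (1.2188,-1.2188)
o3: d²=90 > ρ²=38 → inactive
F = F_att + ΣF_rep = (1.2188,-3.2188)
Δp = p'−p = (0.0609,-0.1609); α = Δx/Fx = (39/640) / (39/32) = 1/20
check: Δy/Fy = (-103/640) / (-103/32) = 1/20 ✓

α = 1/20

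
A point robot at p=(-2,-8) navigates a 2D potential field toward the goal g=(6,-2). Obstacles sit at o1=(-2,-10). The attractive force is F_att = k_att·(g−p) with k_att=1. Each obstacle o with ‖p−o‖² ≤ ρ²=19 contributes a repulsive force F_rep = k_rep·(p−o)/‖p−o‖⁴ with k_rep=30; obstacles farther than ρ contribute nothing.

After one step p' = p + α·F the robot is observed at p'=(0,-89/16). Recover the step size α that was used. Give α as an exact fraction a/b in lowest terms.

F_att = 1·(g−p) = 1·(8,6) = (8.0000,6.0000)
o1: d²=4 ≤ ρ²=19; F_rep = 30·(0,2)/4² = (0.0000,3.7500)
F = F_att + ΣF_rep = (8.0000,9.7500)
Δp = p'−p = (2.0000,2.4375); α = Δx/Fx = (2) / (8) = 1/4
check: Δy/Fy = (39/16) / (39/4) = 1/4 ✓

α = 1/4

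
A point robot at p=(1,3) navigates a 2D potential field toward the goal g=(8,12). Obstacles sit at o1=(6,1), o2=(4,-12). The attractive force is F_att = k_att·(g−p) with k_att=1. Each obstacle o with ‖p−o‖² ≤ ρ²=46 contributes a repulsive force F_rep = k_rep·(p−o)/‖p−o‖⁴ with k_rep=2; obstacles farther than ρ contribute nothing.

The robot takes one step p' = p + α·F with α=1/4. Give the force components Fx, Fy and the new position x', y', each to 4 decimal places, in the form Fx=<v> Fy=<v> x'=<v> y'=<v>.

Fx=6.9881 Fy=9.0048 x'=2.7470 y'=5.2512

F_att = 1·(g−p) = 1·(7,9) = (7.0000,9.0000)
o1: d²=29 ≤ ρ²=46; F_rep = 2·(-5,2)/29² = (-0.0119,0.0048)
o2: d²=234 > ρ²=46 → inactive
F = F_att + ΣF_rep = (6.9881,9.0048)
p' = p + 1/4·F = (2.7470,5.2512)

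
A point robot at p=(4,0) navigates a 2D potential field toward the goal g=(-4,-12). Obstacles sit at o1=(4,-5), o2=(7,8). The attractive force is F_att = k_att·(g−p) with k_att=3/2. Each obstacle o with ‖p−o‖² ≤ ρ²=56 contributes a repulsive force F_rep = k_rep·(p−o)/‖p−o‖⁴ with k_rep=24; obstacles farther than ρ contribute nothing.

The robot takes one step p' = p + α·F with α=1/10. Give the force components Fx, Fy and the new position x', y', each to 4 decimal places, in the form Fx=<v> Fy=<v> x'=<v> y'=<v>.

Fx=-12.0000 Fy=-17.8080 x'=2.8000 y'=-1.7808

F_att = 3/2·(g−p) = 3/2·(-8,-12) = (-12.0000,-18.0000)
o1: d²=25 ≤ ρ²=56; F_rep = 24·(0,5)/25² = (0.0000,0.1920)
o2: d²=73 > ρ²=56 → inactive
F = F_att + ΣF_rep = (-12.0000,-17.8080)
p' = p + 1/10·F = (2.8000,-1.7808)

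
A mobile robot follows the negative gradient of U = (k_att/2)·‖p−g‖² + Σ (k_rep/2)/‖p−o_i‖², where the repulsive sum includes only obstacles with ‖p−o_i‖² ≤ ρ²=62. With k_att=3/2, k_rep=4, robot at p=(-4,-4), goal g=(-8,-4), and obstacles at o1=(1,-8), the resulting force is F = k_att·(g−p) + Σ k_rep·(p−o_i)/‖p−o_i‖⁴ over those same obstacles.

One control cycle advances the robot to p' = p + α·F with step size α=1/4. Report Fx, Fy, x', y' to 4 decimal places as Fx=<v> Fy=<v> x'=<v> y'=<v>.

Fx=-6.0119 Fy=0.0095 x'=-5.5030 y'=-3.9976

F_att = 3/2·(g−p) = 3/2·(-4,0) = (-6.0000,0.0000)
o1: d²=41 ≤ ρ²=62; F_rep = 4·(-5,4)/41² = (-0.0119,0.0095)
F = F_att + ΣF_rep = (-6.0119,0.0095)
p' = p + 1/4·F = (-5.5030,-3.9976)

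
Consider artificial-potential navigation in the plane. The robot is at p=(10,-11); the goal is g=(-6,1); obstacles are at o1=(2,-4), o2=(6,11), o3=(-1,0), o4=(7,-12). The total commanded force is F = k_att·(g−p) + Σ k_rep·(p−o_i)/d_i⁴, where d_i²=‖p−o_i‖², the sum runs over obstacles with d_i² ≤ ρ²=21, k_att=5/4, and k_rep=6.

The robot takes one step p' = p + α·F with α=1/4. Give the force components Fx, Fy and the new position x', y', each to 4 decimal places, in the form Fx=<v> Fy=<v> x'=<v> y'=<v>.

F_att = 5/4·(g−p) = 5/4·(-16,12) = (-20.0000,15.0000)
o1: d²=113 > ρ²=21 → inactive
o2: d²=500 > ρ²=21 → inactive
o3: d²=242 > ρ²=21 → inactive
o4: d²=10 ≤ ρ²=21; F_rep = 6·(3,1)/10² = (0.1800,0.0600)
F = F_att + ΣF_rep = (-19.8200,15.0600)
p' = p + 1/4·F = (5.0450,-7.2350)

Fx=-19.8200 Fy=15.0600 x'=5.0450 y'=-7.2350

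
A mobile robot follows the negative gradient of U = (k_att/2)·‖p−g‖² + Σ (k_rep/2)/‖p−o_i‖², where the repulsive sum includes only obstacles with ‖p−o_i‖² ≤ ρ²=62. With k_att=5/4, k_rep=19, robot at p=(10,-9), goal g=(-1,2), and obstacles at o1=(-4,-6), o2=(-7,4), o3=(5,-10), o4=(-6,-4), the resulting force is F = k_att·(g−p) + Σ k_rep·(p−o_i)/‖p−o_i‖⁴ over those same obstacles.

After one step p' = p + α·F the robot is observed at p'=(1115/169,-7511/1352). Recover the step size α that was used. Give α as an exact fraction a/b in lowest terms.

α = 1/4

F_att = 5/4·(g−p) = 5/4·(-11,11) = (-13.7500,13.7500)
o1: d²=205 > ρ²=62 → inactive
o2: d²=458 > ρ²=62 → inactive
o3: d²=26 ≤ ρ²=62; F_rep = 19·(5,1)/26² = (0.1405,0.0281)
o4: d²=281 > ρ²=62 → inactive
F = F_att + ΣF_rep = (-13.6095,13.7781)
Δp = p'−p = (-3.4024,3.4445); α = Δx/Fx = (-575/169) / (-2300/169) = 1/4
check: Δy/Fy = (4657/1352) / (4657/338) = 1/4 ✓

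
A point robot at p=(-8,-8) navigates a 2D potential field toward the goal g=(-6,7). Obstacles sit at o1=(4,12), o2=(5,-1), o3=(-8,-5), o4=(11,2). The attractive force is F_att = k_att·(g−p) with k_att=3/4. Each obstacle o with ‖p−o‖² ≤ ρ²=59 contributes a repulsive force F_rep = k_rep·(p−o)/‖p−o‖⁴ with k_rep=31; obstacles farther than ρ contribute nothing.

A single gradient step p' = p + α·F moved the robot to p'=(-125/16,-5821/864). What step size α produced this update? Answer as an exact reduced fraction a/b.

α = 1/8

F_att = 3/4·(g−p) = 3/4·(2,15) = (1.5000,11.2500)
o1: d²=544 > ρ²=59 → inactive
o2: d²=218 > ρ²=59 → inactive
o3: d²=9 ≤ ρ²=59; F_rep = 31·(0,-3)/9² = (0.0000,-1.1481)
o4: d²=461 > ρ²=59 → inactive
F = F_att + ΣF_rep = (1.5000,10.1019)
Δp = p'−p = (0.1875,1.2627); α = Δx/Fx = (3/16) / (3/2) = 1/8
check: Δy/Fy = (1091/864) / (1091/108) = 1/8 ✓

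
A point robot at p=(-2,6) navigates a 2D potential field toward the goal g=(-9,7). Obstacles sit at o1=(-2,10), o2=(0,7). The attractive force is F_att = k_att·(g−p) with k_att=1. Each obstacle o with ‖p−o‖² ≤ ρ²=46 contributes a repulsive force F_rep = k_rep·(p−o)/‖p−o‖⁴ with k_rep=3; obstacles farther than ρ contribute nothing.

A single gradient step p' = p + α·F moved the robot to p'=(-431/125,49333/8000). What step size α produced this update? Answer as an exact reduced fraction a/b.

F_att = 1·(g−p) = 1·(-7,1) = (-7.0000,1.0000)
o1: d²=16 ≤ ρ²=46; F_rep = 3·(0,-4)/16² = (0.0000,-0.0469)
o2: d²=5 ≤ ρ²=46; F_rep = 3·(-2,-1)/5² = (-0.2400,-0.1200)
F = F_att + ΣF_rep = (-7.2400,0.8331)
Δp = p'−p = (-1.4480,0.1666); α = Δx/Fx = (-181/125) / (-181/25) = 1/5
check: Δy/Fy = (1333/8000) / (1333/1600) = 1/5 ✓

α = 1/5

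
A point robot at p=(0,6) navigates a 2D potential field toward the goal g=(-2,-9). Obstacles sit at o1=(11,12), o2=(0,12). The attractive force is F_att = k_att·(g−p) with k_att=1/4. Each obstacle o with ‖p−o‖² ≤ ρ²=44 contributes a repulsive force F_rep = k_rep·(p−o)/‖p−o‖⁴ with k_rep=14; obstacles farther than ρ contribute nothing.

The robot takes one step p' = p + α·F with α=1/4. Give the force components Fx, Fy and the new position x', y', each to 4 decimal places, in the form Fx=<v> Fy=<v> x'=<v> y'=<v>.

F_att = 1/4·(g−p) = 1/4·(-2,-15) = (-0.5000,-3.7500)
o1: d²=157 > ρ²=44 → inactive
o2: d²=36 ≤ ρ²=44; F_rep = 14·(0,-6)/36² = (0.0000,-0.0648)
F = F_att + ΣF_rep = (-0.5000,-3.8148)
p' = p + 1/4·F = (-0.1250,5.0463)

Fx=-0.5000 Fy=-3.8148 x'=-0.1250 y'=5.0463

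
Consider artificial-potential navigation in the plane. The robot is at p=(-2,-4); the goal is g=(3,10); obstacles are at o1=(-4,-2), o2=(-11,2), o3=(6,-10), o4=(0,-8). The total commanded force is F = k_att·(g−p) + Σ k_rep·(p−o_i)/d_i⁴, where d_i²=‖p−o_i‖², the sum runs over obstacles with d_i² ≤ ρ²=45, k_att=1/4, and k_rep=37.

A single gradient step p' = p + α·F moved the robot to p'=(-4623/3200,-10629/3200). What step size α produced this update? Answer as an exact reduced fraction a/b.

F_att = 1/4·(g−p) = 1/4·(5,14) = (1.2500,3.5000)
o1: d²=8 ≤ ρ²=45; F_rep = 37·(2,-2)/8² = (1.1562,-1.1562)
o2: d²=117 > ρ²=45 → inactive
o3: d²=100 > ρ²=45 → inactive
o4: d²=20 ≤ ρ²=45; F_rep = 37·(-2,4)/20² = (-0.1850,0.3700)
F = F_att + ΣF_rep = (2.2212,2.7138)
Δp = p'−p = (0.5553,0.6784); α = Δx/Fx = (1777/3200) / (1777/800) = 1/4
check: Δy/Fy = (2171/3200) / (2171/800) = 1/4 ✓

α = 1/4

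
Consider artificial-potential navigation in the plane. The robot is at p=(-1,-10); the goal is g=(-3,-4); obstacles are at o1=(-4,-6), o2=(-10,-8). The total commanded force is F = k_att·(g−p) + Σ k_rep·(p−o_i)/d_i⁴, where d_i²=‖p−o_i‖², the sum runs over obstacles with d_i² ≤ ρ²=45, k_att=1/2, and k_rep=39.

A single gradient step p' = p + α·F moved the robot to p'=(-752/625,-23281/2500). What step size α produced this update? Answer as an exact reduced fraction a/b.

F_att = 1/2·(g−p) = 1/2·(-2,6) = (-1.0000,3.0000)
o1: d²=25 ≤ ρ²=45; F_rep = 39·(3,-4)/25² = (0.1872,-0.2496)
o2: d²=85 > ρ²=45 → inactive
F = F_att + ΣF_rep = (-0.8128,2.7504)
Δp = p'−p = (-0.2032,0.6876); α = Δx/Fx = (-127/625) / (-508/625) = 1/4
check: Δy/Fy = (1719/2500) / (1719/625) = 1/4 ✓

α = 1/4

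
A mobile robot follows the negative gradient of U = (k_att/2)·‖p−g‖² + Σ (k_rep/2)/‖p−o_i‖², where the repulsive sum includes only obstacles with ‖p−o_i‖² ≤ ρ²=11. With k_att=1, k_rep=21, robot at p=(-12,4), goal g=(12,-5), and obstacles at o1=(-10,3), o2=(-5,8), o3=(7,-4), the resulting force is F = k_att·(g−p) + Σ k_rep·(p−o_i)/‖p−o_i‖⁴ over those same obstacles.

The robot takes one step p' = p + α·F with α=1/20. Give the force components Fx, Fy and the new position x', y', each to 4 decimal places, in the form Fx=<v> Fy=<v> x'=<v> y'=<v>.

F_att = 1·(g−p) = 1·(24,-9) = (24.0000,-9.0000)
o1: d²=5 ≤ ρ²=11; F_rep = 21·(-2,1)/5² = (-1.6800,0.8400)
o2: d²=65 > ρ²=11 → inactive
o3: d²=425 > ρ²=11 → inactive
F = F_att + ΣF_rep = (22.3200,-8.1600)
p' = p + 1/20·F = (-10.8840,3.5920)

Fx=22.3200 Fy=-8.1600 x'=-10.8840 y'=3.5920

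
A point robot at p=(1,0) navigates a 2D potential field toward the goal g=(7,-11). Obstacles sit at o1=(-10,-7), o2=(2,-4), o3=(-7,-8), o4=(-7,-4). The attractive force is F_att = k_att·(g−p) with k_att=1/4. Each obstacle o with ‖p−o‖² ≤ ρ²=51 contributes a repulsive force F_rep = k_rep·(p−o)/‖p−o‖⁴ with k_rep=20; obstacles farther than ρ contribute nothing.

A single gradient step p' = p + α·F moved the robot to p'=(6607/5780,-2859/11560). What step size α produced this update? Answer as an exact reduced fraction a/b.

F_att = 1/4·(g−p) = 1/4·(6,-11) = (1.5000,-2.7500)
o1: d²=170 > ρ²=51 → inactive
o2: d²=17 ≤ ρ²=51; F_rep = 20·(-1,4)/17² = (-0.0692,0.2768)
o3: d²=128 > ρ²=51 → inactive
o4: d²=80 > ρ²=51 → inactive
F = F_att + ΣF_rep = (1.4308,-2.4732)
Δp = p'−p = (0.1431,-0.2473); α = Δx/Fx = (827/5780) / (827/578) = 1/10
check: Δy/Fy = (-2859/11560) / (-2859/1156) = 1/10 ✓

α = 1/10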